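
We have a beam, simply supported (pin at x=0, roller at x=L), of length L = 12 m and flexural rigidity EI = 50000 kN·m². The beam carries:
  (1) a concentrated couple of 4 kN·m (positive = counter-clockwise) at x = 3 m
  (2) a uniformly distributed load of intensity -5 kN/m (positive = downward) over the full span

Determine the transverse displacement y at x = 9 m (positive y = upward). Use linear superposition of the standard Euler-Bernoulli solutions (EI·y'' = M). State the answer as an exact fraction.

Load 1 — applied couple M₀=4 kN·m at a=3 m (b=L-a=9):
  y_1 = (M₀x³/(6L)-M₀(x-a)²/2+C₁x)/EI  [x>a] with C₁=M₀(3b²-L²)/(6L)=11/2 = (4·9³/(6·12)-4·(9-3)²/2+(11/2)·9)/50000 = 9/25000 m
Load 2 — uniform load w=-5 kN/m over full span:
  y_2 = -wx(L³-2Lx²+x³)/(24EI) = -(-5)·9·(12³-2·12·9²+9³)/(24·50000) = 1539/80000 m
Superposition: y = Σ y_i = 7839/400000 m ≈ 0.019598 m

y(9) = 7839/400000 m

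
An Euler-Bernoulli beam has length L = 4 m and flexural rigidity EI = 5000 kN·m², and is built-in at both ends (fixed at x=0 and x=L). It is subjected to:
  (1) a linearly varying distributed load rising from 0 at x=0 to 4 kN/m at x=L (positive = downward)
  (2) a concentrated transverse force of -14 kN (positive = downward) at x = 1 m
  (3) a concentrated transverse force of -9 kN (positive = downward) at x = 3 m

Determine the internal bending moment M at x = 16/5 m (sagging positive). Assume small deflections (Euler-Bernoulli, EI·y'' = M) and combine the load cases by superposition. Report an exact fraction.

M(16/5) = -313/6000 kN·m

Load 1 — triangular load w₀=4 kN/m (0→w₀ over full span):
  M_1 = 3w₀Lx/20 - w₀L²/30 - w₀x³/(6L) = 3·4·4·(16/5)/20 - 4·4²/30 - 4·(16/5)³/(6·4) = 32/375 kN·m
Load 2 — point force P=-14 kN at a=1 m (b=L-a=3):
  M_2 = Pa²(a+3b)(L-x)/L³ - Pa²b/L²  [x>a] = (-14)·1²·(1+3·3)·(4-(16/5))/4³ - (-14)·1²·3/4² = 7/8 kN·m
Load 3 — point force P=-9 kN at a=3 m (b=L-a=1):
  M_3 = Pa²(a+3b)(L-x)/L³ - Pa²b/L²  [x>a] = (-9)·3²·(3+3·1)·(4-(16/5))/4³ - (-9)·3²·1/4² = -81/80 kN·m
Superposition: M = Σ M_i = -313/6000 kN·m ≈ -0.052167 kN·m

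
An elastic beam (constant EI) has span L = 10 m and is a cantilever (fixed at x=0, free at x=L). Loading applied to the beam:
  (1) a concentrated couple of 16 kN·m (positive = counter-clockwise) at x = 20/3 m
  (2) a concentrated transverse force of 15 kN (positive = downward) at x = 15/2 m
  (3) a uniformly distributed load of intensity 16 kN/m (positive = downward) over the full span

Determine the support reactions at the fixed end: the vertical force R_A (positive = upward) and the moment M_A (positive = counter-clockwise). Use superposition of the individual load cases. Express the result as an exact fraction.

R_A = 175 kN, M_A = 1793/2 kN·m

Load 1 — applied couple M₀=16 kN·m at a=20/3 m (b=L-a=10/3):
  R_A = 0 kN
  M_A = -M₀ = -16 kN·m
Load 2 — point force P=15 kN at a=15/2 m (b=L-a=5/2):
  R_A = P = 15 kN
  M_A = Pa = 15·(15/2) = 225/2 kN·m
Load 3 — uniform load w=16 kN/m over full span:
  R_A = wL = 16·10 = 160 kN
  M_A = wL²/2 = 16·10²/2 = 800 kN·m
Superposition: R_A = 175 kN, M_A = 1793/2 kN·m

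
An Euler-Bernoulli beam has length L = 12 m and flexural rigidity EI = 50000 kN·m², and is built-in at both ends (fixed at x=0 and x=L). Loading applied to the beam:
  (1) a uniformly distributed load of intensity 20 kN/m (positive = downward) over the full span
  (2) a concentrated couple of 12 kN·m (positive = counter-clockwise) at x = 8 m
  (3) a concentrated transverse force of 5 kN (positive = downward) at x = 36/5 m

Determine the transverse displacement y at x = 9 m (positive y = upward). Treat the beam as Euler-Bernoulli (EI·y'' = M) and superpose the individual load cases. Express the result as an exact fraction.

Load 1 — uniform load w=20 kN/m over full span:
  y_1 = -wx²(L-x)²/(24EI) = -20·9²·(12-9)²/(24·50000) = -243/20000 m
Load 2 — applied couple M₀=12 kN·m at a=8 m (b=L-a=4):
  y_2 = (R_Ax³/6 - M_Ax²/2 - M₀(x-a)²/2)/EI  [x>a] with R_A=4/3, M_A=4 = ((4/3)·9³/6 - 4·9²/2 - 12·(9-8)²/2)/50000 = -3/25000 m
Load 3 — point force P=5 kN at a=36/5 m (b=L-a=24/5):
  y_3 = -Pa²(L-x)²(3bL-(3b+a)(L-x))/(6L³EI)  [x>a] = -5·(36/5)²·(12-9)²·(3·(24/5)·12-(3·(24/5)+(36/5))·(12-9))/(6·12³·50000) = -243/500000 m
Superposition: y = Σ y_i = -3189/250000 m ≈ -0.012756 m

y(9) = -3189/250000 m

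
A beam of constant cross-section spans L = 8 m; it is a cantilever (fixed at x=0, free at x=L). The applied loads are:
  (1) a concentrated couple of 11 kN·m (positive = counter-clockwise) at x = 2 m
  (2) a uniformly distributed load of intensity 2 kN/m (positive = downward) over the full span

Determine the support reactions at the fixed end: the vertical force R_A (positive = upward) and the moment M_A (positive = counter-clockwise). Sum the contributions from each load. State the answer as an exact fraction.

R_A = 16 kN, M_A = 53 kN·m

Load 1 — applied couple M₀=11 kN·m at a=2 m (b=L-a=6):
  R_A = 0 kN
  M_A = -M₀ = -11 kN·m
Load 2 — uniform load w=2 kN/m over full span:
  R_A = wL = 2·8 = 16 kN
  M_A = wL²/2 = 2·8²/2 = 64 kN·m
Superposition: R_A = 16 kN, M_A = 53 kN·m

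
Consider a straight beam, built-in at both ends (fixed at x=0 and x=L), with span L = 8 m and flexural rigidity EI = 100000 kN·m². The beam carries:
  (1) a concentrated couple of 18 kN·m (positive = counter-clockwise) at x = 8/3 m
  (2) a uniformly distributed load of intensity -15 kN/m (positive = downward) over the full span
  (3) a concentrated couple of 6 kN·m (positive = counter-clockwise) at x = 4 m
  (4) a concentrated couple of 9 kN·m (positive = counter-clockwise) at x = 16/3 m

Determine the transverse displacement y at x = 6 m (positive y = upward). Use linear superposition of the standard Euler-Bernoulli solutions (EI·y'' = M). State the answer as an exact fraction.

Load 1 — applied couple M₀=18 kN·m at a=8/3 m (b=L-a=16/3):
  y_1 = (R_Ax³/6 - M_Ax²/2 - M₀(x-a)²/2)/EI  [x>a] with R_A=3, M_A=0 = (3·6³/6 - 0·6²/2 - 18·(6-(8/3))²/2)/100000 = 1/12500 m
Load 2 — uniform load w=-15 kN/m over full span:
  y_2 = -wx²(L-x)²/(24EI) = -(-15)·6²·(8-6)²/(24·100000) = 9/10000 m
Load 3 — applied couple M₀=6 kN·m at a=4 m (b=L-a=4):
  y_3 = (R_Ax³/6 - M_Ax²/2 - M₀(x-a)²/2)/EI  [x>a] with R_A=9/8, M_A=3/2 = ((9/8)·6³/6 - (3/2)·6²/2 - 6·(6-4)²/2)/100000 = 3/200000 m
Load 4 — applied couple M₀=9 kN·m at a=16/3 m (b=L-a=8/3):
  y_4 = (R_Ax³/6 - M_Ax²/2 - M₀(x-a)²/2)/EI  [x>a] with R_A=3/2, M_A=3 = ((3/2)·6³/6 - 3·6²/2 - 9·(6-(16/3))²/2)/100000 = -1/50000 m
Superposition: y = Σ y_i = 39/40000 m ≈ 0.000975 m

y(6) = 39/40000 m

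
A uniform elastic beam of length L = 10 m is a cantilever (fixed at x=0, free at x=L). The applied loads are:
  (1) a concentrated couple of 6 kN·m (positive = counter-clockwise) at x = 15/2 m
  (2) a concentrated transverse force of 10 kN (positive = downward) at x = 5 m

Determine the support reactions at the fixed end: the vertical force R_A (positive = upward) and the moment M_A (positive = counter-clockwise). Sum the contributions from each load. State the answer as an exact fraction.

R_A = 10 kN, M_A = 44 kN·m

Load 1 — applied couple M₀=6 kN·m at a=15/2 m (b=L-a=5/2):
  R_A = 0 kN
  M_A = -M₀ = -6 kN·m
Load 2 — point force P=10 kN at a=5 m (b=L-a=5):
  R_A = P = 10 kN
  M_A = Pa = 10·5 = 50 kN·m
Superposition: R_A = 10 kN, M_A = 44 kN·m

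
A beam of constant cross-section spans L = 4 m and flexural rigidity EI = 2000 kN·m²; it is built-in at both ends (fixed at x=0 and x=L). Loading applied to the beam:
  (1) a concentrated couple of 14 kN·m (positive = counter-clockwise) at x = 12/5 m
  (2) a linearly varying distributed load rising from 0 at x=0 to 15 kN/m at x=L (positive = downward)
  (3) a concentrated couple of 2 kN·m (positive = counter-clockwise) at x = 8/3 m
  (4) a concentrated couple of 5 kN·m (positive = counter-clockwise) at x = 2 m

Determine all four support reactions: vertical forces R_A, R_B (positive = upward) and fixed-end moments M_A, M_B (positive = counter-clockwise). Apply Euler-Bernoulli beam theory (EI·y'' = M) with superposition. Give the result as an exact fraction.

R_A = 9949/600 kN, M_A = 4319/300 kN·m, R_B = 8051/600 kN, M_B = -907/100 kN·m

Load 1 — applied couple M₀=14 kN·m at a=12/5 m (b=L-a=8/5):
  R_A = 6M₀ab/L³ = 6·14·(12/5)·(8/5)/4³ = 126/25 kN
  M_A = M₀b(2a-b)/L² = 14·(8/5)·(2·(12/5)-(8/5))/4² = 112/25 kN·m
  R_B = -6M₀ab/L³ = -6·14·(12/5)·(8/5)/4³ = -126/25 kN
  M_B = M₀a(2b-a)/L² = 14·(12/5)·(2·(8/5)-(12/5))/4² = 42/25 kN·m
Load 2 — triangular load w₀=15 kN/m (0→w₀ over full span):
  R_A = 3w₀L/20 = 3·15·4/20 = 9 kN
  M_A = w₀L²/30 = 15·4²/30 = 8 kN·m
  R_B = 7w₀L/20 = 7·15·4/20 = 21 kN
  M_B = -w₀L²/20 = -15·4²/20 = -12 kN·m
Load 3 — applied couple M₀=2 kN·m at a=8/3 m (b=L-a=4/3):
  R_A = 6M₀ab/L³ = 6·2·(8/3)·(4/3)/4³ = 2/3 kN
  M_A = M₀b(2a-b)/L² = 2·(4/3)·(2·(8/3)-(4/3))/4² = 2/3 kN·m
  R_B = -6M₀ab/L³ = -6·2·(8/3)·(4/3)/4³ = -2/3 kN
  M_B = M₀a(2b-a)/L² = 2·(8/3)·(2·(4/3)-(8/3))/4² = 0 kN·m
Load 4 — applied couple M₀=5 kN·m at a=2 m (b=L-a=2):
  R_A = 6M₀ab/L³ = 6·5·2·2/4³ = 15/8 kN
  M_A = M₀b(2a-b)/L² = 5·2·(2·2-2)/4² = 5/4 kN·m
  R_B = -6M₀ab/L³ = -6·5·2·2/4³ = -15/8 kN
  M_B = M₀a(2b-a)/L² = 5·2·(2·2-2)/4² = 5/4 kN·m
Superposition: R_A = 9949/600 kN, M_A = 4319/300 kN·m, R_B = 8051/600 kN, M_B = -907/100 kN·m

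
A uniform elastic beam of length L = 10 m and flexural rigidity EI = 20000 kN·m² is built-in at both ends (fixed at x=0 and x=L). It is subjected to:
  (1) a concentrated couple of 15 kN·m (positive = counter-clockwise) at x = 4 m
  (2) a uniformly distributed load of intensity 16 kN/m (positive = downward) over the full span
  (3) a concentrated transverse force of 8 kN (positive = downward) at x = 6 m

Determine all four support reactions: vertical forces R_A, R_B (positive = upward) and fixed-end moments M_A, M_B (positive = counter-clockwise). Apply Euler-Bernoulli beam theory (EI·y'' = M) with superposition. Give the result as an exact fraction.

R_A = 10622/125 kN, M_A = 10711/75 kN·m, R_B = 10378/125 kN, M_B = -10504/75 kN·m

Load 1 — applied couple M₀=15 kN·m at a=4 m (b=L-a=6):
  R_A = 6M₀ab/L³ = 6·15·4·6/10³ = 54/25 kN
  M_A = M₀b(2a-b)/L² = 15·6·(2·4-6)/10² = 9/5 kN·m
  R_B = -6M₀ab/L³ = -6·15·4·6/10³ = -54/25 kN
  M_B = M₀a(2b-a)/L² = 15·4·(2·6-4)/10² = 24/5 kN·m
Load 2 — uniform load w=16 kN/m over full span:
  R_A = wL/2 = 16·10/2 = 80 kN
  M_A = wL²/12 = 16·10²/12 = 400/3 kN·m
  R_B = wL/2 = 16·10/2 = 80 kN
  M_B = -wL²/12 = -16·10²/12 = -400/3 kN·m
Load 3 — point force P=8 kN at a=6 m (b=L-a=4):
  R_A = Pb²(3a+b)/L³ = 8·4²·(3·6+4)/10³ = 352/125 kN
  M_A = Pab²/L² = 8·6·4²/10² = 192/25 kN·m
  R_B = Pa²(a+3b)/L³ = 8·6²·(6+3·4)/10³ = 648/125 kN
  M_B = -Pa²b/L² = -8·6²·4/10² = -288/25 kN·m
Superposition: R_A = 10622/125 kN, M_A = 10711/75 kN·m, R_B = 10378/125 kN, M_B = -10504/75 kN·m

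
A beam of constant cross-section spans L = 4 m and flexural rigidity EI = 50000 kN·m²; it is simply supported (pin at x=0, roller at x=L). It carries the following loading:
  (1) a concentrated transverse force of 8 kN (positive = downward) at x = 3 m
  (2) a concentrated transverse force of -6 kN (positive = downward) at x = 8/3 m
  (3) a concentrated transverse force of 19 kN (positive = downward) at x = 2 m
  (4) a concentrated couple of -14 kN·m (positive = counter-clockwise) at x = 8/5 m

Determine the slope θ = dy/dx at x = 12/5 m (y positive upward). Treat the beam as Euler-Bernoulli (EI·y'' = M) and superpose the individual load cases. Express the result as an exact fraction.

θ(12/5) = 2347/16875000 rad

Load 1 — point force P=8 kN at a=3 m (b=L-a=1):
  θ_1 = -Pb(L²-b²-3x²)/(6LEI)  [x≤a] = -8·1·(4²-1²-3·(12/5)²)/(6·4·50000) = 19/1250000 rad
Load 2 — point force P=-6 kN at a=8/3 m (b=L-a=4/3):
  θ_2 = -Pb(L²-b²-3x²)/(6LEI)  [x≤a] = -(-6)·(4/3)·(4²-(4/3)²-3·(12/5)²)/(6·4·50000) = -43/2109375 rad
Load 3 — point force P=19 kN at a=2 m (b=L-a=2):
  θ_3 = -Pa(2L²-6Lx+3x²+a²)/(6LEI)  [x>a] = -19·2·(2·4²-6·4·(12/5)+3·(12/5)²+2²)/(6·4·50000) = 171/1250000 rad
Load 4 — applied couple M₀=-14 kN·m at a=8/5 m (b=L-a=12/5):
  θ_4 = (M₀x²/(2L)-M₀(x-a)+C₁)/EI  [x>a] with C₁=M₀(3b²-L²)/(6L)=-56/75 = ((-14)·(12/5)²/(2·4)-(-14)·((12/5)-(8/5))+(-56/75))/50000 = 7/937500 rad
Superposition: θ = Σ θ_i = 2347/16875000 rad ≈ 0.000139 rad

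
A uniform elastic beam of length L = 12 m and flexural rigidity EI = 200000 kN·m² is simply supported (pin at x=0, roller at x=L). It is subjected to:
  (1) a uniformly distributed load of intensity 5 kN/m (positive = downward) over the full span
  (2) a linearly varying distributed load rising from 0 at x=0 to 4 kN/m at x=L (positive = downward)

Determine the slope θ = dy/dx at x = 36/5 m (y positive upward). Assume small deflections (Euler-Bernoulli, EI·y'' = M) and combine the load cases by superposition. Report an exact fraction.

θ(36/5) = 11109/15625000 rad

Load 1 — uniform load w=5 kN/m over full span:
  θ_1 = -w(L³-6Lx²+4x³)/(24EI) = -5·(12³-6·12·(36/5)²+4·(36/5)³)/(24·200000) = 333/625000 rad
Load 2 — triangular load w₀=4 kN/m (0→w₀ over full span):
  θ_2 = -w₀(7L⁴-30L²x²+15x⁴)/(360LEI) = -4·(7·12⁴-30·12²·(36/5)²+15·(36/5)⁴)/(360·12·200000) = 348/1953125 rad
Superposition: θ = Σ θ_i = 11109/15625000 rad ≈ 0.000711 rad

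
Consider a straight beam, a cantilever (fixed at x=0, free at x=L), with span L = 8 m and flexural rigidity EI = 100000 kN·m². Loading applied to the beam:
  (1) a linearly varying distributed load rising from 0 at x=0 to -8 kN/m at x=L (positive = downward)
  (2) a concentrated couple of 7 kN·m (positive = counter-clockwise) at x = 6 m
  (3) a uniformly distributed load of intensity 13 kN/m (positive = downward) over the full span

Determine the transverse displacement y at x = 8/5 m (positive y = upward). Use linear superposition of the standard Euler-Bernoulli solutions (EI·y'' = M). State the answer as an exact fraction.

y(8/5) = -126649/48828125 m

Load 1 — triangular load w₀=-8 kN/m (0→w₀ over full span):
  y_1 = (w₀Lx³/12-w₀L²x²/6-w₀x⁵/(120L))/EI = ((-8)·8·(8/5)³/12-(-8)·8²·(8/5)²/6-(-8)·(8/5)⁵/(120·8))/100000 = 288128/146484375 m
Load 2 — applied couple M₀=7 kN·m at a=6 m (b=L-a=2):
  y_2 = M₀x²/(2EI)  [x≤a] = 7·(8/5)²/(2·100000) = 7/78125 m
Load 3 — uniform load w=13 kN/m over full span:
  y_3 = -wx²(x²-4Lx+6L²)/(24EI) = -13·(8/5)²·((8/5)²-4·8·(8/5)+6·8²)/(24·100000) = -27248/5859375 m
Superposition: y = Σ y_i = -126649/48828125 m ≈ -0.002594 m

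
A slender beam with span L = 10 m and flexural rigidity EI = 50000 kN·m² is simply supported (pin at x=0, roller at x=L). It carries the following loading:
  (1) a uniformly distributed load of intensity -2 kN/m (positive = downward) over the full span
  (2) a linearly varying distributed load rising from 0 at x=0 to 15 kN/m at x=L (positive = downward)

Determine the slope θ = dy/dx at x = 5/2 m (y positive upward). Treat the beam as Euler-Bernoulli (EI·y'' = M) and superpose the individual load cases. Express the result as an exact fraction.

Load 1 — uniform load w=-2 kN/m over full span:
  θ_1 = -w(L³-6Lx²+4x³)/(24EI) = -(-2)·(10³-6·10·(5/2)²+4·(5/2)³)/(24·50000) = 11/9600 rad
Load 2 — triangular load w₀=15 kN/m (0→w₀ over full span):
  θ_2 = -w₀(7L⁴-30L²x²+15x⁴)/(360LEI) = -15·(7·10⁴-30·10²·(5/2)²+15·(5/2)⁴)/(360·10·50000) = -1327/307200 rad
Superposition: θ = Σ θ_i = -13/4096 rad ≈ -0.003174 rad

θ(5/2) = -13/4096 rad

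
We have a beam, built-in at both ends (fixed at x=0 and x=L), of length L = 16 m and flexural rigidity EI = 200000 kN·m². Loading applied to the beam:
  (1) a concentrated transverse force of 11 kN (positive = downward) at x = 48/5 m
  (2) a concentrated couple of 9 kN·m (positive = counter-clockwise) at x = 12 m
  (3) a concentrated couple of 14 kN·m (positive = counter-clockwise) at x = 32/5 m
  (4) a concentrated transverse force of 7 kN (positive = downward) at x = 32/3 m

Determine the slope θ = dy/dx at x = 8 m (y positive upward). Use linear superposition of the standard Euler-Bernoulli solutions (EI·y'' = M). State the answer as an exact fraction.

θ(8) = -233959/2700000000 rad

Load 1 — point force P=11 kN at a=48/5 m (b=L-a=32/5):
  θ_1 = -Pb²x(2aL-(3a+b)x)/(2L³EI)  [x≤a] = -11·(32/5)²·8·(2·(48/5)·16-(3·(48/5)+(32/5))·8)/(2·16³·200000) = -22/390625 rad
Load 2 — applied couple M₀=9 kN·m at a=12 m (b=L-a=4):
  θ_2 = (R_Ax²/2 - M_Ax)/EI  [x≤a] with R_A=81/128, M_A=45/16 = ((81/128)·8²/2 - (45/16)·8)/200000 = -9/800000 rad
Load 3 — applied couple M₀=14 kN·m at a=32/5 m (b=L-a=48/5):
  θ_3 = (R_Ax²/2 - M_Ax - M₀(x-a))/EI  [x>a] with R_A=63/50, M_A=42/25 = ((63/50)·8²/2 - (42/25)·8 - 14·(8-(32/5)))/200000 = 7/312500 rad
Load 4 — point force P=7 kN at a=32/3 m (b=L-a=16/3):
  θ_4 = -Pb²x(2aL-(3a+b)x)/(2L³EI)  [x≤a] = -7·(16/3)²·8·(2·(32/3)·16-(3·(32/3)+(16/3))·8)/(2·16³·200000) = -7/168750 rad
Superposition: θ = Σ θ_i = -233959/2700000000 rad ≈ -0.000087 rad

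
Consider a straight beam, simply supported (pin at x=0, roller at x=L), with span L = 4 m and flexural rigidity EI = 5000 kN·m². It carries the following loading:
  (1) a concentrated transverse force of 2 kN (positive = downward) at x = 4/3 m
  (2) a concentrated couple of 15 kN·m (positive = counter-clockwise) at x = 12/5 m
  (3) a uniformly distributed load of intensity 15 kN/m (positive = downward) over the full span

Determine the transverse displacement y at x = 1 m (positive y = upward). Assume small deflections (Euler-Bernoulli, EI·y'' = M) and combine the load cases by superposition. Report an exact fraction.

y(1) = -16991/2025000 m

Load 1 — point force P=2 kN at a=4/3 m (b=L-a=8/3):
  y_1 = -Pbx(L²-b²-x²)/(6LEI)  [x≤a] = -2·(8/3)·1·(4²-(8/3)²-1²)/(6·4·5000) = -71/202500 m
Load 2 — applied couple M₀=15 kN·m at a=12/5 m (b=L-a=8/5):
  y_2 = (M₀x³/(6L)+C₁x)/EI  [x≤a] with C₁=M₀(3b²-L²)/(6L)=-26/5 = (15·1³/(6·4)+(-26/5)·1)/5000 = -183/200000 m
Load 3 — uniform load w=15 kN/m over full span:
  y_3 = -wx(L³-2Lx²+x³)/(24EI) = -15·1·(4³-2·4·1²+1³)/(24·5000) = -57/8000 m
Superposition: y = Σ y_i = -16991/2025000 m ≈ -0.008391 m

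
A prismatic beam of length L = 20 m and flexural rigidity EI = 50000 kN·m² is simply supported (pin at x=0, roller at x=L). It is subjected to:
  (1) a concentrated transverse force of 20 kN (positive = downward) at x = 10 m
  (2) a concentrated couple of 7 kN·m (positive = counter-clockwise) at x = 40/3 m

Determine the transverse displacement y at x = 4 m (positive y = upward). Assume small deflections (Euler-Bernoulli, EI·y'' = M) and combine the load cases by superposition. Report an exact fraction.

y(4) = -10979/281250 m

Load 1 — point force P=20 kN at a=10 m (b=L-a=10):
  y_1 = -Pbx(L²-b²-x²)/(6LEI)  [x≤a] = -20·10·4·(20²-10²-4²)/(6·20·50000) = -71/1875 m
Load 2 — applied couple M₀=7 kN·m at a=40/3 m (b=L-a=20/3):
  y_2 = (M₀x³/(6L)+C₁x)/EI  [x≤a] with C₁=M₀(3b²-L²)/(6L)=-140/9 = (7·4³/(6·20)+(-140/9)·4)/50000 = -329/281250 m
Superposition: y = Σ y_i = -10979/281250 m ≈ -0.039036 m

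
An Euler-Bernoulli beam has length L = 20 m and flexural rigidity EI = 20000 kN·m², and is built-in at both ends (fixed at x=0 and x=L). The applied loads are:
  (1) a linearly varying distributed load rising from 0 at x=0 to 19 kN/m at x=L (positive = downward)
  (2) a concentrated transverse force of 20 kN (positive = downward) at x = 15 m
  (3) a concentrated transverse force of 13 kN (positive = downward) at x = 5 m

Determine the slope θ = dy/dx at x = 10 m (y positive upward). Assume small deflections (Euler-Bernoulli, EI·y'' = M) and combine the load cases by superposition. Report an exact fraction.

θ(10) = -173/38400 rad

Load 1 — triangular load w₀=19 kN/m (0→w₀ over full span):
  θ_1 = -w₀(2x(L-x)(L-2x)(x+2L)+x²(L-x)²)/(120LEI) = -19·(2·10·(20-10)·(20-2·10)·(10+2·20)+10²·(20-10)²)/(120·20·20000) = -19/4800 rad
Load 2 — point force P=20 kN at a=15 m (b=L-a=5):
  θ_2 = -Pb²x(2aL-(3a+b)x)/(2L³EI)  [x≤a] = -20·5²·10·(2·15·20-(3·15+5)·10)/(2·20³·20000) = -1/640 rad
Load 3 — point force P=13 kN at a=5 m (b=L-a=15):
  θ_3 = Pa²(L-x)(2bL-(3b+a)(L-x))/(2L³EI)  [x>a] = 13·5²·(20-10)·(2·15·20-(3·15+5)·(20-10))/(2·20³·20000) = 13/12800 rad
Superposition: θ = Σ θ_i = -173/38400 rad ≈ -0.004505 rad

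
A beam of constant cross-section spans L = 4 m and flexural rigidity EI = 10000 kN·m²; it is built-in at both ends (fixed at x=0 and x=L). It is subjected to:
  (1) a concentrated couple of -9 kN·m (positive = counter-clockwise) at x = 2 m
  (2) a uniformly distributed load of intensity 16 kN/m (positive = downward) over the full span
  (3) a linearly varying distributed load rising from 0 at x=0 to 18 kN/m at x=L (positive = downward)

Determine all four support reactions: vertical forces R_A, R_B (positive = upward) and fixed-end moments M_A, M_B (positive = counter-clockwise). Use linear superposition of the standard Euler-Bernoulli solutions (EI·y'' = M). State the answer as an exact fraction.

R_A = 1577/40 kN, M_A = 1721/60 kN·m, R_B = 2423/40 kN, M_B = -2279/60 kN·m

Load 1 — applied couple M₀=-9 kN·m at a=2 m (b=L-a=2):
  R_A = 6M₀ab/L³ = 6·(-9)·2·2/4³ = -27/8 kN
  M_A = M₀b(2a-b)/L² = (-9)·2·(2·2-2)/4² = -9/4 kN·m
  R_B = -6M₀ab/L³ = -6·(-9)·2·2/4³ = 27/8 kN
  M_B = M₀a(2b-a)/L² = (-9)·2·(2·2-2)/4² = -9/4 kN·m
Load 2 — uniform load w=16 kN/m over full span:
  R_A = wL/2 = 16·4/2 = 32 kN
  M_A = wL²/12 = 16·4²/12 = 64/3 kN·m
  R_B = wL/2 = 16·4/2 = 32 kN
  M_B = -wL²/12 = -16·4²/12 = -64/3 kN·m
Load 3 — triangular load w₀=18 kN/m (0→w₀ over full span):
  R_A = 3w₀L/20 = 3·18·4/20 = 54/5 kN
  M_A = w₀L²/30 = 18·4²/30 = 48/5 kN·m
  R_B = 7w₀L/20 = 7·18·4/20 = 126/5 kN
  M_B = -w₀L²/20 = -18·4²/20 = -72/5 kN·m
Superposition: R_A = 1577/40 kN, M_A = 1721/60 kN·m, R_B = 2423/40 kN, M_B = -2279/60 kN·m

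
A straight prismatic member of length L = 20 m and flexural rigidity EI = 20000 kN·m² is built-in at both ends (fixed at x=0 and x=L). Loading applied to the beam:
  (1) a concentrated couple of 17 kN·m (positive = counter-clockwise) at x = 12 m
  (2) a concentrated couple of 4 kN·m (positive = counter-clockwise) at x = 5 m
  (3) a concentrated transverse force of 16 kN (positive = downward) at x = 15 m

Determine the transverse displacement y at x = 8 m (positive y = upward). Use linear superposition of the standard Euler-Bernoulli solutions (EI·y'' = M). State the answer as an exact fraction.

y(8) = -58331/3750000 m

Load 1 — applied couple M₀=17 kN·m at a=12 m (b=L-a=8):
  y_1 = (R_Ax³/6 - M_Ax²/2)/EI  [x≤a] with R_A=153/125, M_A=136/25 = ((153/125)·8³/6 - (136/25)·8²/2)/20000 = -272/78125 m
Load 2 — applied couple M₀=4 kN·m at a=5 m (b=L-a=15):
  y_2 = (R_Ax³/6 - M_Ax²/2 - M₀(x-a)²/2)/EI  [x>a] with R_A=9/40, M_A=-3/4 = ((9/40)·8³/6 - (-3/4)·8²/2 - 4·(8-5)²/2)/20000 = 63/50000 m
Load 3 — point force P=16 kN at a=15 m (b=L-a=5):
  y_3 = -Pb²x²(3aL-(3a+b)x)/(6L³EI)  [x≤a] = -16·5²·8²·(3·15·20-(3·15+5)·8)/(6·20³·20000) = -1/75 m
Superposition: y = Σ y_i = -58331/3750000 m ≈ -0.015555 m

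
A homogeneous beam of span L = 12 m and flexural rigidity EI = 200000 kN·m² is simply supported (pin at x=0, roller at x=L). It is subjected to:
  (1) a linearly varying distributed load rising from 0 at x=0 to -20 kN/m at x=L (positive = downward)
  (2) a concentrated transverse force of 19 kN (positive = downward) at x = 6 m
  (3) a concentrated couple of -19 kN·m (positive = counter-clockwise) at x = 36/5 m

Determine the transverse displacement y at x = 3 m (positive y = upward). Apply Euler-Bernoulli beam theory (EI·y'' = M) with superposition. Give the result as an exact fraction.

Load 1 — triangular load w₀=-20 kN/m (0→w₀ over full span):
  y_1 = -w₀x(7L⁴-10L²x²+3x⁴)/(360LEI) = -(-20)·3·(7·12⁴-10·12²·3²+3·3⁴)/(360·12·200000) = 2943/320000 m
Load 2 — point force P=19 kN at a=6 m (b=L-a=6):
  y_2 = -Pbx(L²-b²-x²)/(6LEI)  [x≤a] = -19·6·3·(12²-6²-3²)/(6·12·200000) = -1881/800000 m
Load 3 — applied couple M₀=-19 kN·m at a=36/5 m (b=L-a=24/5):
  y_3 = (M₀x³/(6L)+C₁x)/EI  [x≤a] with C₁=M₀(3b²-L²)/(6L)=494/25 = ((-19)·3³/(6·12)+(494/25)·3)/200000 = 10431/40000000 m
Superposition: y = Σ y_i = 8883/1250000 m ≈ 0.007106 m

y(3) = 8883/1250000 m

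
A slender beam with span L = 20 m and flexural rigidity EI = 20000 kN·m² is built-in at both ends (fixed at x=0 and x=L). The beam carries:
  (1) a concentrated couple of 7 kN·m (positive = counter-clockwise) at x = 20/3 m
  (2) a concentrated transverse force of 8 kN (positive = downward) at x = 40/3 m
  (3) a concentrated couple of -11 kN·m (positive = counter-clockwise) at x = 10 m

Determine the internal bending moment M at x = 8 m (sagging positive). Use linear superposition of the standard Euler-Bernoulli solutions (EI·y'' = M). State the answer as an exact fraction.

Load 1 — applied couple M₀=7 kN·m at a=20/3 m (b=L-a=40/3):
  M_1 = R_Ax - M_A - M₀  [x>a] with R_A=7/15, M_A=0 = (7/15)·8 - 0 - 7 = -49/15 kN·m
Load 2 — point force P=8 kN at a=40/3 m (b=L-a=20/3):
  M_2 = Pb²(3a+b)x/L³ - Pab²/L²  [x≤a] = 8·(20/3)²·(3·(40/3)+(20/3))·8/20³ - 8·(40/3)·(20/3)²/20² = 128/27 kN·m
Load 3 — applied couple M₀=-11 kN·m at a=10 m (b=L-a=10):
  M_3 = R_Ax - M_A  [x≤a] with R_A=-33/40, M_A=-11/4 = (-33/40)·8 - (-11/4) = -77/20 kN·m
Superposition: M = Σ M_i = -1283/540 kN·m ≈ -2.375926 kN·m

M(8) = -1283/540 kN·m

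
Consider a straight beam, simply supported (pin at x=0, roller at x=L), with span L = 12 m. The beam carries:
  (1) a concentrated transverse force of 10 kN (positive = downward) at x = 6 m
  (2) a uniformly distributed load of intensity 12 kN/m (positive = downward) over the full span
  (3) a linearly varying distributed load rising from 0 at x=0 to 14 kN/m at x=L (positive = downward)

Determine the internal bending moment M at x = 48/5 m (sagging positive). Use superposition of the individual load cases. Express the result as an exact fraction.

Load 1 — point force P=10 kN at a=6 m (b=L-a=6):
  M_1 = Pa(L-x)/L  [x>a] = 10·6·(12-(48/5))/12 = 12 kN·m
Load 2 — uniform load w=12 kN/m over full span:
  M_2 = wx(L-x)/2 = 12·(48/5)·(12-(48/5))/2 = 3456/25 kN·m
Load 3 — triangular load w₀=14 kN/m (0→w₀ over full span):
  M_3 = w₀Lx/6 - w₀x³/(6L) = 14·12·(48/5)/6 - 14·(48/5)³/(6·12) = 12096/125 kN·m
Superposition: M = Σ M_i = 30876/125 kN·m ≈ 247.008000 kN·m

M(48/5) = 30876/125 kN·m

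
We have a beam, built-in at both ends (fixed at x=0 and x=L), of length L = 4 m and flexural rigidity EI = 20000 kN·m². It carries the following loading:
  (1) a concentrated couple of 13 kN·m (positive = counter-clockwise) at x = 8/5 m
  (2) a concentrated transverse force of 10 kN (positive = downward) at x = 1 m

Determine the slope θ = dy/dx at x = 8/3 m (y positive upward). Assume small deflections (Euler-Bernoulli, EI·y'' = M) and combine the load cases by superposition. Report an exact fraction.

θ(8/3) = -31/2250000 rad

Load 1 — applied couple M₀=13 kN·m at a=8/5 m (b=L-a=12/5):
  θ_1 = (R_Ax²/2 - M_Ax - M₀(x-a))/EI  [x>a] with R_A=117/25, M_A=39/25 = ((117/25)·(8/3)²/2 - (39/25)·(8/3) - 13·((8/3)-(8/5)))/20000 = -13/187500 rad
Load 2 — point force P=10 kN at a=1 m (b=L-a=3):
  θ_2 = Pa²(L-x)(2bL-(3b+a)(L-x))/(2L³EI)  [x>a] = 10·1²·(4-(8/3))·(2·3·4-(3·3+1)·(4-(8/3)))/(2·4³·20000) = 1/18000 rad
Superposition: θ = Σ θ_i = -31/2250000 rad ≈ -0.000014 rad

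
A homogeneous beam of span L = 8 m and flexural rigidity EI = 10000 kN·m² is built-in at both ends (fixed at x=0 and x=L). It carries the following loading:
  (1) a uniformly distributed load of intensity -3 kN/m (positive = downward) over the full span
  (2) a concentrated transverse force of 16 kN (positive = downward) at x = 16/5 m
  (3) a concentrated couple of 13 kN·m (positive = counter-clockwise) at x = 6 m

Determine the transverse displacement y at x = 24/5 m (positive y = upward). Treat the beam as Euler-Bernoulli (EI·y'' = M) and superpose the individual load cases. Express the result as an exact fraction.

Load 1 — uniform load w=-3 kN/m over full span:
  y_1 = -wx²(L-x)²/(24EI) = -(-3)·(24/5)²·(8-(24/5))²/(24·10000) = 1152/390625 m
Load 2 — point force P=16 kN at a=16/5 m (b=L-a=24/5):
  y_2 = -Pa²(L-x)²(3bL-(3b+a)(L-x))/(6L³EI)  [x>a] = -16·(16/5)²·(8-(24/5))²·(3·(24/5)·8-(3·(24/5)+(16/5))·(8-(24/5)))/(6·8³·10000) = -94208/29296875 m
Load 3 — applied couple M₀=13 kN·m at a=6 m (b=L-a=2):
  y_3 = (R_Ax³/6 - M_Ax²/2)/EI  [x≤a] with R_A=117/64, M_A=65/16 = ((117/64)·(24/5)³/6 - (65/16)·(24/5)²/2)/10000 = -819/625000 m
Superposition: y = Σ y_i = -369589/234375000 m ≈ -0.001577 m

y(24/5) = -369589/234375000 m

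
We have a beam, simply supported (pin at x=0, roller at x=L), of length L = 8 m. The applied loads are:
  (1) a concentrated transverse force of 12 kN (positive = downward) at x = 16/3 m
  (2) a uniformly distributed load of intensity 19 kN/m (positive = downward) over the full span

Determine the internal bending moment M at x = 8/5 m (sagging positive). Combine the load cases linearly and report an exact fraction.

M(8/5) = 2592/25 kN·m

Load 1 — point force P=12 kN at a=16/3 m (b=L-a=8/3):
  M_1 = Pbx/L  [x≤a] = 12·(8/3)·(8/5)/8 = 32/5 kN·m
Load 2 — uniform load w=19 kN/m over full span:
  M_2 = wx(L-x)/2 = 19·(8/5)·(8-(8/5))/2 = 2432/25 kN·m
Superposition: M = Σ M_i = 2592/25 kN·m ≈ 103.680000 kN·m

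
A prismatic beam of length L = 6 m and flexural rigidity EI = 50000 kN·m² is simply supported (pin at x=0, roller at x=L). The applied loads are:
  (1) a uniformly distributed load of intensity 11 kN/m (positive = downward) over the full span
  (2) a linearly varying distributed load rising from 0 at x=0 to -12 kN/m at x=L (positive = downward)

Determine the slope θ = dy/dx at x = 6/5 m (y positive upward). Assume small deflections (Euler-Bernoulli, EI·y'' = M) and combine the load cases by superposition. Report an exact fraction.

Load 1 — uniform load w=11 kN/m over full span:
  θ_1 = -w(L³-6Lx²+4x³)/(24EI) = -11·(6³-6·6·(6/5)²+4·(6/5)³)/(24·50000) = -9801/6250000 rad
Load 2 — triangular load w₀=-12 kN/m (0→w₀ over full span):
  θ_2 = -w₀(7L⁴-30L²x²+15x⁴)/(360LEI) = -(-12)·(7·6⁴-30·6²·(6/5)²+15·(6/5)⁴)/(360·6·50000) = 1638/1953125 rad
Superposition: θ = Σ θ_i = -22797/31250000 rad ≈ -0.000730 rad

θ(6/5) = -22797/31250000 rad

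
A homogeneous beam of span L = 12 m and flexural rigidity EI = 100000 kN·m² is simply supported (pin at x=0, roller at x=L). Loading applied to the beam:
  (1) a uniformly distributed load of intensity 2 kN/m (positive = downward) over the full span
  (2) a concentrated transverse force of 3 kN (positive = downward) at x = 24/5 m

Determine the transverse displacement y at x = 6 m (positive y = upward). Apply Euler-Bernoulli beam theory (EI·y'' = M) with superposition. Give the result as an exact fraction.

y(6) = -20061/3125000 m

Load 1 — uniform load w=2 kN/m over full span:
  y_1 = -wx(L³-2Lx²+x³)/(24EI) = -2·6·(12³-2·12·6²+6³)/(24·100000) = -27/5000 m
Load 2 — point force P=3 kN at a=24/5 m (b=L-a=36/5):
  y_2 = -Pa(L-x)(2Lx-a²-x²)/(6LEI)  [x>a] = -3·(24/5)·(12-6)·(2·12·6-(24/5)²-6²)/(6·12·100000) = -1593/1562500 m
Superposition: y = Σ y_i = -20061/3125000 m ≈ -0.006420 m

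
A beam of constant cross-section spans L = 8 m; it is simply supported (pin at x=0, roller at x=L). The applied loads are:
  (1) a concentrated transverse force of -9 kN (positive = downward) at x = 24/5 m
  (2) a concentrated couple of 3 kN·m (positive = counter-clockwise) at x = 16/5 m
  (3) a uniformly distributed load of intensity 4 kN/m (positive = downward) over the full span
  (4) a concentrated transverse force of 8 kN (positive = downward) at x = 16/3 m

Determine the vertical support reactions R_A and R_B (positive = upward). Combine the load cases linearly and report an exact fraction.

Load 1 — point force P=-9 kN at a=24/5 m (b=L-a=16/5):
  R_A = Pb/L = (-9)·(16/5)/8 = -18/5 kN
  R_B = Pa/L = (-9)·(24/5)/8 = -27/5 kN
Load 2 — applied couple M₀=3 kN·m at a=16/5 m (b=L-a=24/5):
  R_A = M₀/L = 3/8 kN
  R_B = -M₀/L = -3/8 kN
Load 3 — uniform load w=4 kN/m over full span:
  R_A = wL/2 = 4·8/2 = 16 kN
  R_B = wL/2 = 4·8/2 = 16 kN
Load 4 — point force P=8 kN at a=16/3 m (b=L-a=8/3):
  R_A = Pb/L = 8·(8/3)/8 = 8/3 kN
  R_B = Pa/L = 8·(16/3)/8 = 16/3 kN
Superposition: R_A = 1853/120 kN, R_B = 1867/120 kN

R_A = 1853/120 kN, R_B = 1867/120 kN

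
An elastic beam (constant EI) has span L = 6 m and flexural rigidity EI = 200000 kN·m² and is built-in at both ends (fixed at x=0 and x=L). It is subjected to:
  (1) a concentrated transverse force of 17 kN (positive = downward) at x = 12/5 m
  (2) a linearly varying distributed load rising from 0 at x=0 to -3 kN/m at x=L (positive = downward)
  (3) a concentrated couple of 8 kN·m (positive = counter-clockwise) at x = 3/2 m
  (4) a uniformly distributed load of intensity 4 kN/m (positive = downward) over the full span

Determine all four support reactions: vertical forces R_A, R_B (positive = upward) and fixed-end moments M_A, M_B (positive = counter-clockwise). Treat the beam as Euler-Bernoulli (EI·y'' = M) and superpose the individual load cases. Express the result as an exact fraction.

R_A = 2727/125 kN, M_A = 5397/250 kN·m, R_B = 1273/125 kN, M_B = -3473/250 kN·m

Load 1 — point force P=17 kN at a=12/5 m (b=L-a=18/5):
  R_A = Pb²(3a+b)/L³ = 17·(18/5)²·(3·(12/5)+(18/5))/6³ = 1377/125 kN
  M_A = Pab²/L² = 17·(12/5)·(18/5)²/6² = 1836/125 kN·m
  R_B = Pa²(a+3b)/L³ = 17·(12/5)²·((12/5)+3·(18/5))/6³ = 748/125 kN
  M_B = -Pa²b/L² = -17·(12/5)²·(18/5)/6² = -1224/125 kN·m
Load 2 — triangular load w₀=-3 kN/m (0→w₀ over full span):
  R_A = 3w₀L/20 = 3·(-3)·6/20 = -27/10 kN
  M_A = w₀L²/30 = (-3)·6²/30 = -18/5 kN·m
  R_B = 7w₀L/20 = 7·(-3)·6/20 = -63/10 kN
  M_B = -w₀L²/20 = -(-3)·6²/20 = 27/5 kN·m
Load 3 — applied couple M₀=8 kN·m at a=3/2 m (b=L-a=9/2):
  R_A = 6M₀ab/L³ = 6·8·(3/2)·(9/2)/6³ = 3/2 kN
  M_A = M₀b(2a-b)/L² = 8·(9/2)·(2·(3/2)-(9/2))/6² = -3/2 kN·m
  R_B = -6M₀ab/L³ = -6·8·(3/2)·(9/2)/6³ = -3/2 kN
  M_B = M₀a(2b-a)/L² = 8·(3/2)·(2·(9/2)-(3/2))/6² = 5/2 kN·m
Load 4 — uniform load w=4 kN/m over full span:
  R_A = wL/2 = 4·6/2 = 12 kN
  M_A = wL²/12 = 4·6²/12 = 12 kN·m
  R_B = wL/2 = 4·6/2 = 12 kN
  M_B = -wL²/12 = -4·6²/12 = -12 kN·m
Superposition: R_A = 2727/125 kN, M_A = 5397/250 kN·m, R_B = 1273/125 kN, M_B = -3473/250 kN·m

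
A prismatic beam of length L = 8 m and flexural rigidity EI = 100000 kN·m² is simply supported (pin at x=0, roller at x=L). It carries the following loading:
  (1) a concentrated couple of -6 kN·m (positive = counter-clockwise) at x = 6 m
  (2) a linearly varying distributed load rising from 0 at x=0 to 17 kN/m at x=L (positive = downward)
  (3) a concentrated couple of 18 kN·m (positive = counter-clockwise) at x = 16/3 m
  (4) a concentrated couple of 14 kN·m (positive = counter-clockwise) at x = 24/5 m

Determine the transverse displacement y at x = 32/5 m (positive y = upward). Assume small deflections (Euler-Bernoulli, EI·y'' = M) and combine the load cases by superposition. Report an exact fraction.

Load 1 — applied couple M₀=-6 kN·m at a=6 m (b=L-a=2):
  y_1 = (M₀x³/(6L)-M₀(x-a)²/2+C₁x)/EI  [x>a] with C₁=M₀(3b²-L²)/(6L)=13/2 = ((-6)·(32/5)³/(6·8)-(-6)·((32/5)-6)²/2+(13/2)·(32/5))/100000 = 291/3125000 m
Load 2 — triangular load w₀=17 kN/m (0→w₀ over full span):
  y_2 = -w₀x(7L⁴-10L²x²+3x⁴)/(360LEI) = -17·(32/5)·(7·8⁴-10·8²·(32/5)²+3·(32/5)⁴)/(360·8·100000) = -138176/48828125 m
Load 3 — applied couple M₀=18 kN·m at a=16/3 m (b=L-a=8/3):
  y_3 = (M₀x³/(6L)-M₀(x-a)²/2+C₁x)/EI  [x>a] with C₁=M₀(3b²-L²)/(6L)=-16 = (18·(32/5)³/(6·8)-18·((32/5)-(16/3))²/2+(-16)·(32/5))/100000 = -56/390625 m
Load 4 — applied couple M₀=14 kN·m at a=24/5 m (b=L-a=16/5):
  y_4 = (M₀x³/(6L)-M₀(x-a)²/2+C₁x)/EI  [x>a] with C₁=M₀(3b²-L²)/(6L)=-728/75 = (14·(32/5)³/(6·8)-14·((32/5)-(24/5))²/2+(-728/75)·(32/5))/100000 = -14/390625 m
Superposition: y = Σ y_i = -1139033/390625000 m ≈ -0.002916 m

y(32/5) = -1139033/390625000 m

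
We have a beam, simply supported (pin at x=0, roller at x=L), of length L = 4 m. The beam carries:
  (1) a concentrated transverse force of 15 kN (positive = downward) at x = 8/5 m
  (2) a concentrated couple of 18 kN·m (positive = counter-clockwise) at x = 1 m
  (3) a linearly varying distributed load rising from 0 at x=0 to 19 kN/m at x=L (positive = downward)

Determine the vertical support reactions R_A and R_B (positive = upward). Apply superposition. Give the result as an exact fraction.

Load 1 — point force P=15 kN at a=8/5 m (b=L-a=12/5):
  R_A = Pb/L = 15·(12/5)/4 = 9 kN
  R_B = Pa/L = 15·(8/5)/4 = 6 kN
Load 2 — applied couple M₀=18 kN·m at a=1 m (b=L-a=3):
  R_A = M₀/L = 18/4 = 9/2 kN
  R_B = -M₀/L = -18/4 = -9/2 kN
Load 3 — triangular load w₀=19 kN/m (0→w₀ over full span):
  R_A = w₀L/6 = 19·4/6 = 38/3 kN
  R_B = w₀L/3 = 19·4/3 = 76/3 kN
Superposition: R_A = 157/6 kN, R_B = 161/6 kN

R_A = 157/6 kN, R_B = 161/6 kN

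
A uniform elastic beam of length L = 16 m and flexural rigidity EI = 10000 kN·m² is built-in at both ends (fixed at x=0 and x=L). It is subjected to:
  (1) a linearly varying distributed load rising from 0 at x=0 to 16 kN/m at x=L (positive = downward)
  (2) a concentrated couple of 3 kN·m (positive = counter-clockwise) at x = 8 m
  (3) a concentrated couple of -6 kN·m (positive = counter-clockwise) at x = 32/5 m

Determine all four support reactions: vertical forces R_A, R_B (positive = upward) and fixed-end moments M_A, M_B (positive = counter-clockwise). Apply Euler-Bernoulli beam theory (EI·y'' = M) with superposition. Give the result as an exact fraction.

Load 1 — triangular load w₀=16 kN/m (0→w₀ over full span):
  R_A = 3w₀L/20 = 3·16·16/20 = 192/5 kN
  M_A = w₀L²/30 = 16·16²/30 = 2048/15 kN·m
  R_B = 7w₀L/20 = 7·16·16/20 = 448/5 kN
  M_B = -w₀L²/20 = -16·16²/20 = -1024/5 kN·m
Load 2 — applied couple M₀=3 kN·m at a=8 m (b=L-a=8):
  R_A = 6M₀ab/L³ = 6·3·8·8/16³ = 9/32 kN
  M_A = M₀b(2a-b)/L² = 3·8·(2·8-8)/16² = 3/4 kN·m
  R_B = -6M₀ab/L³ = -6·3·8·8/16³ = -9/32 kN
  M_B = M₀a(2b-a)/L² = 3·8·(2·8-8)/16² = 3/4 kN·m
Load 3 — applied couple M₀=-6 kN·m at a=32/5 m (b=L-a=48/5):
  R_A = 6M₀ab/L³ = 6·(-6)·(32/5)·(48/5)/16³ = -27/50 kN
  M_A = M₀b(2a-b)/L² = (-6)·(48/5)·(2·(32/5)-(48/5))/16² = -18/25 kN·m
  R_B = -6M₀ab/L³ = -6·(-6)·(32/5)·(48/5)/16³ = 27/50 kN
  M_B = M₀a(2b-a)/L² = (-6)·(32/5)·(2·(48/5)-(32/5))/16² = -48/25 kN·m
Superposition: R_A = 30513/800 kN, M_A = 40969/300 kN·m, R_B = 71887/800 kN, M_B = -20597/100 kN·m

R_A = 30513/800 kN, M_A = 40969/300 kN·m, R_B = 71887/800 kN, M_B = -20597/100 kN·m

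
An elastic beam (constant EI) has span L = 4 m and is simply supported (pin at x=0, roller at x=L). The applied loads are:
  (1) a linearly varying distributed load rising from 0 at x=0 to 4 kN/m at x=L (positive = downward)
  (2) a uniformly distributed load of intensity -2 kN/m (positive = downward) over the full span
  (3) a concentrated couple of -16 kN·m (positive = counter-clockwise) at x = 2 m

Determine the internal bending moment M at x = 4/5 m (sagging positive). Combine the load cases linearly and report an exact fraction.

M(4/5) = -464/125 kN·m

Load 1 — triangular load w₀=4 kN/m (0→w₀ over full span):
  M_1 = w₀Lx/6 - w₀x³/(6L) = 4·4·(4/5)/6 - 4·(4/5)³/(6·4) = 256/125 kN·m
Load 2 — uniform load w=-2 kN/m over full span:
  M_2 = wx(L-x)/2 = (-2)·(4/5)·(4-(4/5))/2 = -64/25 kN·m
Load 3 — applied couple M₀=-16 kN·m at a=2 m (b=L-a=2):
  M_3 = M₀x/L  [x≤a] = (-16)·(4/5)/4 = -16/5 kN·m
Superposition: M = Σ M_i = -464/125 kN·m ≈ -3.712000 kN·m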